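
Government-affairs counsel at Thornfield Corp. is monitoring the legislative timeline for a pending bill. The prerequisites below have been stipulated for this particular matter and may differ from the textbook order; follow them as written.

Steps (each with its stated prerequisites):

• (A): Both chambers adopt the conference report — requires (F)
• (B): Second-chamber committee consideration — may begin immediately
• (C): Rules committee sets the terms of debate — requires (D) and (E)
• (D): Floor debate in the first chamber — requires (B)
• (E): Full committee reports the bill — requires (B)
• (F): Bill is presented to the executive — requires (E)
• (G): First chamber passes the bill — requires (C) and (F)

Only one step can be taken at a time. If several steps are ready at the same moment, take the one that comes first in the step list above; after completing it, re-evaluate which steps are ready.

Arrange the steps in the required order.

Only (B) has no prerequisites, so it is first.
Now (D) and (E) have their prerequisites met. (D) is listed earlier, so (D) next.
Next only (E) has its prerequisites met → (E).
Ready: (C) and (F). (C) is listed earlier → (C).
(F) is the only step now ready → (F).
Now (A) and (G) have their prerequisites met. (A) is listed earlier, so (A) next.
(G) needed (C) and (F), now all done → (G).

(B) → (D) → (E) → (C) → (F) → (A) → (G)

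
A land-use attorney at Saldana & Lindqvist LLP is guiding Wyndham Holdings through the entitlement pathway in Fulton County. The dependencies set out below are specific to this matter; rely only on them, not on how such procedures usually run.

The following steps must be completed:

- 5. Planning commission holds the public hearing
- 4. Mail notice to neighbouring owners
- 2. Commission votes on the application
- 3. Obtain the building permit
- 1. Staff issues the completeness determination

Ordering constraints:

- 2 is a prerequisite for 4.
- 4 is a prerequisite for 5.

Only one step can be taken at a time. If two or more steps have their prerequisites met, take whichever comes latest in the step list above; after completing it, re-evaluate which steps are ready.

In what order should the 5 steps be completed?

1 3 2 4 5

1, 3 and 2 have no prerequisites; 1 is listed later, so 1 is first.
3 and 2 are both available; 3 is listed later → 3.
Next only 2 has its prerequisites met → 2.
4 needed 2, now all done → 4.
That leaves 5 as the only ready step → 5.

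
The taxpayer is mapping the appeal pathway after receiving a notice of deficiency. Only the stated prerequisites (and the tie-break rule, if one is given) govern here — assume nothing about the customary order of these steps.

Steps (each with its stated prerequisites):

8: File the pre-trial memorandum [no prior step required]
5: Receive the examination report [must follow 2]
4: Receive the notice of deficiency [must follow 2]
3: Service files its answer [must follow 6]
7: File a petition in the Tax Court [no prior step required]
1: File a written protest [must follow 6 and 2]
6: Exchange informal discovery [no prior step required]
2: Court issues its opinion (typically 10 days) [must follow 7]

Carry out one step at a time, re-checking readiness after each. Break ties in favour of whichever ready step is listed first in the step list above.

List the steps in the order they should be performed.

8, 7, 6, 3, 2, 5, 4, 1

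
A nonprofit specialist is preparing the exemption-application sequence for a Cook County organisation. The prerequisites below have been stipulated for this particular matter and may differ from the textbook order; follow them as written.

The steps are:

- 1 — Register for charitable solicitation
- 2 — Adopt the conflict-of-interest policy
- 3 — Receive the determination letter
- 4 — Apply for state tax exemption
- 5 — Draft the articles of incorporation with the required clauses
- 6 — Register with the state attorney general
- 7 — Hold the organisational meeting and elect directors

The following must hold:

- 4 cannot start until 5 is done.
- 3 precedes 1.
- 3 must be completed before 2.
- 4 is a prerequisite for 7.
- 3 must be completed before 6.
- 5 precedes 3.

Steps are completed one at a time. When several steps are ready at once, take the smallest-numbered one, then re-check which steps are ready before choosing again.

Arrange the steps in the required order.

5 → 3 → 1 → 2 → 4 → 6 → 7

5 has no prerequisites → 5 first.
Now 3 and 4 have their prerequisites met. 3 has the earlier label, so 3 next.
1, 2 and 6 now also ready, so the ready set is {1, 2, 4, 6}; 1 has the earlier label → 1.
Ready: 2, 4 and 6. 2 has the earlier label → 2.
Now 4 and 6 have their prerequisites met. 4 has the earlier label, so 4 next.
7 now also ready, so the ready set is {6, 7}; 6 has the earlier label → 6.
7 needed 4, now all done → 7.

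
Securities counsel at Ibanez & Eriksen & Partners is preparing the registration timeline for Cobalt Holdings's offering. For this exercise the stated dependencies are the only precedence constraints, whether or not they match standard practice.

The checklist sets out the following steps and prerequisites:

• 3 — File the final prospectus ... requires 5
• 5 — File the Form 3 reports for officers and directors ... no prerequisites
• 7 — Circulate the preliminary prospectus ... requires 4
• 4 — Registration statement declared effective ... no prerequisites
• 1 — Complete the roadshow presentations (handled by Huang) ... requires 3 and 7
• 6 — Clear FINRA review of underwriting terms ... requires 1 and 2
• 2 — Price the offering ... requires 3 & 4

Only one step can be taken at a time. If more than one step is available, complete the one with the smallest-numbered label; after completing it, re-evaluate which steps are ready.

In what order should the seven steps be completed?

4, 5, 3, 2, 7, 1, 6

4 and 5 have no prerequisites; 4 has the earlier label, so 4 is first.
5 and 7 are both available; 5 has the earlier label → 5.
3 now also ready, so the ready set is {3, 7}; 3 has the earlier label → 3.
2 and 7 are both available; 2 has the earlier label → 2.
That leaves 7 as the only ready step → 7.
1 is the only step now ready → 1.
6 needed 1 and 2, now all done → 6.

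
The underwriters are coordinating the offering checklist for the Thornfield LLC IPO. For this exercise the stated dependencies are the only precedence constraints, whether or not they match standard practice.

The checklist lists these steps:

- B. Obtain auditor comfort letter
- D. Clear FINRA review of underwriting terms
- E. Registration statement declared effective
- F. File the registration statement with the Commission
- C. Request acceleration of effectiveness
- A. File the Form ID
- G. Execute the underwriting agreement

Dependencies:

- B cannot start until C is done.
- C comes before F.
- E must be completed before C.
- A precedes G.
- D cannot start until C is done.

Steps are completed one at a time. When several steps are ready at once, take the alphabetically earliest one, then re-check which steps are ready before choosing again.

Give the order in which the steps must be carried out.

A and E have no prerequisites; A has the earlier label, so A is first.
G now also ready, so the ready set is {E, G}; E has the earlier label → E.
C now also ready, so the ready set is {C, G}; C has the earlier label → C.
B, D and F now also ready, so the ready set is {B, D, F, G}; B has the earlier label → B.
D, F and G are all available; D has the earlier label → D.
F and G are both available; F has the earlier label → F.
That leaves G as the only ready step → G.

A, E, C, B, D, F, G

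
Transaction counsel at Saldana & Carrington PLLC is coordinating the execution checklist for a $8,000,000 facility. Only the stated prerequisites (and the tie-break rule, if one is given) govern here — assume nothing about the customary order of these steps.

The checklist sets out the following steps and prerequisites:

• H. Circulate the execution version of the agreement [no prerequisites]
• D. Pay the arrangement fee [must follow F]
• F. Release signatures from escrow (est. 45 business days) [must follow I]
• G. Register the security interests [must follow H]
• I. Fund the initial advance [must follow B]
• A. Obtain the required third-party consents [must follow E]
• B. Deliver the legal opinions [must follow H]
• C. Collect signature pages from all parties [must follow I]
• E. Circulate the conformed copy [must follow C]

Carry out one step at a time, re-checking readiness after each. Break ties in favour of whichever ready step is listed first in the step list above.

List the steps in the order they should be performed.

H has no prerequisites → H first.
Ready: G and B. G is listed earlier → G.
B needed H, now all done → B.
I needed B, now all done → I.
Ready: F and C. F is listed earlier → F.
Ready: D and C. D is listed earlier → D.
C needed I, now all done → C.
E needed C, now all done → E.
A is the only step now ready → A.

H → G → B → I → F → D → C → E → A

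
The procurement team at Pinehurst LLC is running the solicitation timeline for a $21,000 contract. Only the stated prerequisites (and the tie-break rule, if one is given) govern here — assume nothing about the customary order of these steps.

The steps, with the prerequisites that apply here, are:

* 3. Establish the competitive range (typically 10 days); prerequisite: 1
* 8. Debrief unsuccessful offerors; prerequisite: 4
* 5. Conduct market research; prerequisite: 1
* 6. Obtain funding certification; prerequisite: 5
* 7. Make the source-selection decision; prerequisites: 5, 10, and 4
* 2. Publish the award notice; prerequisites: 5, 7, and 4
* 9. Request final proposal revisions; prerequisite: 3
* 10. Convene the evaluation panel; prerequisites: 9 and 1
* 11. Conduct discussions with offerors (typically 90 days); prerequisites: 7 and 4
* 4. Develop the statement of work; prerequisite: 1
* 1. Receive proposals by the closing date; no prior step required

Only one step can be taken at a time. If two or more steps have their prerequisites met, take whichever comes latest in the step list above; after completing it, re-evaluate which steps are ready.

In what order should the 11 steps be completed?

1, 4, 5, 6, 8, 3, 9, 10, 7, 11, 2

Only 1 has no prerequisites, so it is first.
Ready: 4, 5 and 3. 4 is listed later → 4.
8 now also ready, so the ready set is {5, 8, 3}; 5 is listed later → 5.
6, 8 and 3 are all available; 6 is listed later → 6.
Ready: 8 and 3. 8 is listed later → 8.
3 needed 1, now all done → 3.
9 needed 3, now all done → 9.
Next only 10 has its prerequisites met → 10.
That leaves 7 as the only ready step → 7.
Now 11 and 2 have their prerequisites met. 11 is listed later, so 11 next.
2 needed 4, 7 and 5, now all done → 2.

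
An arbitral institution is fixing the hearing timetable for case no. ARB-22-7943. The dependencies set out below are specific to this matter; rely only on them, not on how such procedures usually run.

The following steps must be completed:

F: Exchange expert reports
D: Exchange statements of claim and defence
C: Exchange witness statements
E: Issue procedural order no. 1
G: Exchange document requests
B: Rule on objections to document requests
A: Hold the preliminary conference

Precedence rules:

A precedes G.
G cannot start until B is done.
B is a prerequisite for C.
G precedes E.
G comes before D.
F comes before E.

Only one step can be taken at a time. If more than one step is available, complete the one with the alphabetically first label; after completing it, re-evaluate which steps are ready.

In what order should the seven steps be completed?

A, B, C, F, G, D, E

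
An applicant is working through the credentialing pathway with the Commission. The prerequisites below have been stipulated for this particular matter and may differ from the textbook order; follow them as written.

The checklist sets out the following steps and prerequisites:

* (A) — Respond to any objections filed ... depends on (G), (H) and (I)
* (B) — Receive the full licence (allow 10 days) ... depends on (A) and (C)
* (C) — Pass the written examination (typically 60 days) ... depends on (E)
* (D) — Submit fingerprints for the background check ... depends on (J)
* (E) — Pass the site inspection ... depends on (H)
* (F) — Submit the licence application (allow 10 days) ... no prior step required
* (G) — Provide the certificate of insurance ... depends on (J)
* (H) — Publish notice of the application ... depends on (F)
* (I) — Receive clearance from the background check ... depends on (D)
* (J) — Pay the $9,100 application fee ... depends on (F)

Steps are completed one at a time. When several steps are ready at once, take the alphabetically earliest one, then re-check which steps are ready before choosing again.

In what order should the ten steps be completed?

(F), (H), (E), (C), (J), (D), (G), (I), (A), (B)

(F) is the only step with nothing outstanding, so it goes first.
Ready: (H) and (J). (H) has the earlier label → (H).
(E) now also ready, so the ready set is {(E), (J)}; (E) has the earlier label → (E).
(C) now also ready, so the ready set is {(C), (J)}; (C) has the earlier label → (C).
(J) is the only step now ready → (J).
Now (D) and (G) have their prerequisites met. (D) has the earlier label, so (D) next.
Now (G) and (I) have their prerequisites met. (G) has the earlier label, so (G) next.
(I) needed (D), now all done → (I).
Next only (A) has its prerequisites met → (A).
That leaves (B) as the only ready step → (B).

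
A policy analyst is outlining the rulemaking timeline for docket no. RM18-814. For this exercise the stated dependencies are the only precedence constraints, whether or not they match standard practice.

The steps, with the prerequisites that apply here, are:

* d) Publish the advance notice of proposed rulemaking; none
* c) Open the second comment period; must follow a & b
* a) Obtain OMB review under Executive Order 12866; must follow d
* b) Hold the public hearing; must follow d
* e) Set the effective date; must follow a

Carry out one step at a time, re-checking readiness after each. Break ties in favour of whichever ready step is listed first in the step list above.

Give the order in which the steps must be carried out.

d has no prerequisites → d first.
Now a and b have their prerequisites met. a is listed earlier, so a next.
e now also ready, so the ready set is {b, e}; b is listed earlier → b.
c now also ready, so the ready set is {c, e}; c is listed earlier → c.
That leaves e as the only ready step → e.

d → a → b → c → e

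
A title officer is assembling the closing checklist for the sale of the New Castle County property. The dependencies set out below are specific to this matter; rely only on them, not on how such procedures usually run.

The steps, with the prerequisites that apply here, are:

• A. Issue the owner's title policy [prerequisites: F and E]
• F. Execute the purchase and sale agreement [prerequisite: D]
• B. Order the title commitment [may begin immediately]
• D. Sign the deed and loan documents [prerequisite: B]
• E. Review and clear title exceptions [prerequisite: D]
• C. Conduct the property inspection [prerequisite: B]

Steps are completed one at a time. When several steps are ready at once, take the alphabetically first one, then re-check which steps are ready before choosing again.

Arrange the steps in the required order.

B, C, D, E, F, A

Only B has no prerequisites, so it is first.
Ready: C and D. C has the earlier label → C.
D needed B, now all done → D.
Ready: E and F. E has the earlier label → E.
Next only F has its prerequisites met → F.
A needed E and F, now all done → A.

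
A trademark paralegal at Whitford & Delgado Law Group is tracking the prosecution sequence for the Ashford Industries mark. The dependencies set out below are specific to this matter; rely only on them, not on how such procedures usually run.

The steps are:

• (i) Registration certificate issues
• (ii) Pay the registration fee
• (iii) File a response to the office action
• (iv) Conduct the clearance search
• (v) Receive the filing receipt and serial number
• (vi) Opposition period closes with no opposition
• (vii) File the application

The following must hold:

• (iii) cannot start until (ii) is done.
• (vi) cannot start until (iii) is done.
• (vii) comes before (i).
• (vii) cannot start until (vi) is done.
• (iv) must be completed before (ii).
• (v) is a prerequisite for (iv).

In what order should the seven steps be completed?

(v), (iv), (ii), (iii), (vi), (vii), (i)

(v) has no prerequisites → (v) first.
(iv) needed (v), now all done → (iv).
(ii) is the only step now ready → (ii).
(iii) needed (ii), now all done → (iii).
(vi) needed (iii), now all done → (vi).
Next only (vii) has its prerequisites met → (vii).
Next only (i) has its prerequisites met → (i).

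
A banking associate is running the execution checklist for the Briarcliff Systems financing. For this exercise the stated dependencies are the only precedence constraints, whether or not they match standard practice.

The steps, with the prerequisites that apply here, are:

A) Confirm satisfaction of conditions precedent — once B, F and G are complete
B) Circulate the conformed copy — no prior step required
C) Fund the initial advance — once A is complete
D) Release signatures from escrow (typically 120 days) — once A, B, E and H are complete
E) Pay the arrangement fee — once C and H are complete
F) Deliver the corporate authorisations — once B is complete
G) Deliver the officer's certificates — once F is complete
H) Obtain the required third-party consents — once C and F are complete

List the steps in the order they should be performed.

B is the only step with nothing outstanding, so it goes first.
Next only F has its prerequisites met → F.
G is the only step now ready → G.
A is the only step now ready → A.
C needed A, now all done → C.
H is the only step now ready → H.
Next only E has its prerequisites met → E.
D needed A, B, E and H, now all done → D.

B F G A C H E D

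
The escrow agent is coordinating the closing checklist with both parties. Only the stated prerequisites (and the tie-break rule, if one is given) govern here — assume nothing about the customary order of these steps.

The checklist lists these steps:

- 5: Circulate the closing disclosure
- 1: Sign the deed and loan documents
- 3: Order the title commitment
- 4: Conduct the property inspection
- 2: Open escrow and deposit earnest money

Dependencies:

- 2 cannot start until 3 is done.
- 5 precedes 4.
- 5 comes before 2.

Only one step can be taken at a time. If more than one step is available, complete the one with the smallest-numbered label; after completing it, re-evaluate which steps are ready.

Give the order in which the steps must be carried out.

Nothing is required for 1, 3 and 5. 1 has the earlier label → 1 first.
3 and 5 are both available; 3 has the earlier label → 3.
Next only 5 has its prerequisites met → 5.
2 and 4 are both available; 2 has the earlier label → 2.
4 needed 5, now all done → 4.

1 → 3 → 5 → 2 → 4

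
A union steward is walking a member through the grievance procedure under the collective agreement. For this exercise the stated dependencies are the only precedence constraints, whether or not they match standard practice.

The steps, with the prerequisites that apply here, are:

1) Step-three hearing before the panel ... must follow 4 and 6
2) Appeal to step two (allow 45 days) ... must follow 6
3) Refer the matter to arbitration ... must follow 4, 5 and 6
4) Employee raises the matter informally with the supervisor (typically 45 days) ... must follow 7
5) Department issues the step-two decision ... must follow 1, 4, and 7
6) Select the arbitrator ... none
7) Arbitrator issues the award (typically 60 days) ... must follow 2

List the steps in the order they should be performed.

Only 6 has no prerequisites, so it is first.
2 needed 6, now all done → 2.
7 needed 2, now all done → 7.
4 needed 7, now all done → 4.
1 is the only step now ready → 1.
5 needed 1, 4 and 7, now all done → 5.
That leaves 3 as the only ready step → 3.

6 2 7 4 1 5 3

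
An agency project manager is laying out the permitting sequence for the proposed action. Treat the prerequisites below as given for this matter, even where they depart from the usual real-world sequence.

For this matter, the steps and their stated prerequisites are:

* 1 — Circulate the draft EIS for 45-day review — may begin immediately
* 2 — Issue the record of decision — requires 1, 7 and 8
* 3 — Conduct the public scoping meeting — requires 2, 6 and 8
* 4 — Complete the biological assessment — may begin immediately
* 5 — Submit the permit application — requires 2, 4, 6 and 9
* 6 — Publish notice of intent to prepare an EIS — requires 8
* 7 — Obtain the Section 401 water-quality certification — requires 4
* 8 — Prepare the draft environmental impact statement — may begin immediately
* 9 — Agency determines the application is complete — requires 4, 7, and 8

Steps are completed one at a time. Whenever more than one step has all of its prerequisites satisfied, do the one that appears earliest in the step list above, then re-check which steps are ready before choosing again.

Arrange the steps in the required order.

Nothing is required for 1, 4 and 8. 1 is listed earlier → 1 first.
Now 4 and 8 have their prerequisites met. 4 is listed earlier, so 4 next.
7 now also ready, so the ready set is {7, 8}; 7 is listed earlier → 7.
Next only 8 has its prerequisites met → 8.
2, 6 and 9 are all available; 2 is listed earlier → 2.
Now 6 and 9 have their prerequisites met. 6 is listed earlier, so 6 next.
Ready: 3 and 9. 3 is listed earlier → 3.
That leaves 9 as the only ready step → 9.
Next only 5 has its prerequisites met → 5.

1 4 7 8 2 6 3 9 5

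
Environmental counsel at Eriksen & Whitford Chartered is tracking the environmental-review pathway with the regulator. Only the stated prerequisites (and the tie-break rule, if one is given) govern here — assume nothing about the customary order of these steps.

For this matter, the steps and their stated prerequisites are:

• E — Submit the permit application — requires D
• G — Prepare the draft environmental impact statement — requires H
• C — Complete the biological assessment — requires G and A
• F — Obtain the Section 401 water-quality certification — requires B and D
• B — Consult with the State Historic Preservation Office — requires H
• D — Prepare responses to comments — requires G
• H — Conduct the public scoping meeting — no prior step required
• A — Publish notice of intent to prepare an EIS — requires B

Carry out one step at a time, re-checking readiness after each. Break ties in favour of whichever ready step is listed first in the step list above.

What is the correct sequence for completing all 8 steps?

H → G → B → D → E → F → A → C

H is the only step with nothing outstanding, so it goes first.
G and B are both available; G is listed earlier → G.
B and D are both available; B is listed earlier → B.
Now D and A have their prerequisites met. D is listed earlier, so D next.
Ready: E, F and A. E is listed earlier → E.
F and A are both available; F is listed earlier → F.
A needed B, now all done → A.
That leaves C as the only ready step → C.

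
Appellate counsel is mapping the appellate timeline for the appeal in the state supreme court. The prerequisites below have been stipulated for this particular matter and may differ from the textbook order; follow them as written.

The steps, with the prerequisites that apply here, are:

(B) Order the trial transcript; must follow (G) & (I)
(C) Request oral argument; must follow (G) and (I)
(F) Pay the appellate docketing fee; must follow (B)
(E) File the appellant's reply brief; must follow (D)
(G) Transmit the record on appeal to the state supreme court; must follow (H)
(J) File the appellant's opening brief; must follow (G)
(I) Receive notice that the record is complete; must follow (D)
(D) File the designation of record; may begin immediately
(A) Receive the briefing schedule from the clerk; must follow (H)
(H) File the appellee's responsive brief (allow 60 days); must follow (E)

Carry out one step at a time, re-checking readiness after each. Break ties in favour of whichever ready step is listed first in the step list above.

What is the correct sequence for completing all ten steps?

(D) has no prerequisites → (D) first.
Now (E) and (I) have their prerequisites met. (E) is listed earlier, so (E) next.
(I) and (H) are both available; (I) is listed earlier → (I).
Next only (H) has its prerequisites met → (H).
Now (G) and (A) have their prerequisites met. (G) is listed earlier, so (G) next.
Now (B), (C), (J) and (A) have their prerequisites met. (B) is listed earlier, so (B) next.
(F) now also ready, so the ready set is {(C), (F), (J), (A)}; (C) is listed earlier → (C).
(F), (J) and (A) are all available; (F) is listed earlier → (F).
Now (J) and (A) have their prerequisites met. (J) is listed earlier, so (J) next.
(A) needed (H), now all done → (A).

(D) (E) (I) (H) (G) (B) (C) (F) (J) (A)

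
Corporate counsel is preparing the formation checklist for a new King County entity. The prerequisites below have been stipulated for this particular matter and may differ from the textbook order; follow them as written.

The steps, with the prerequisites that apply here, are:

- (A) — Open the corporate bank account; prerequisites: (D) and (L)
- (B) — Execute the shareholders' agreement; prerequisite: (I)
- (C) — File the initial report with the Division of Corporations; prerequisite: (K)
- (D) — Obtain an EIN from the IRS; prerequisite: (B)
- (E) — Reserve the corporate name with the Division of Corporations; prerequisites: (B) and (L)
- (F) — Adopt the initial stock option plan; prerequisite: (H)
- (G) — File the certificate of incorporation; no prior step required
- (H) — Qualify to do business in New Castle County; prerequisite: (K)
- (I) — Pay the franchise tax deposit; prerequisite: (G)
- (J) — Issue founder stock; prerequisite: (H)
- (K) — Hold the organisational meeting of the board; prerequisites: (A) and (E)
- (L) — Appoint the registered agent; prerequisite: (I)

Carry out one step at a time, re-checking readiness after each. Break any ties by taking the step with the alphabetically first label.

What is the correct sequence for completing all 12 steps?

(G), (I), (B), (D), (L), (A), (E), (K), (C), (H), (F), (J)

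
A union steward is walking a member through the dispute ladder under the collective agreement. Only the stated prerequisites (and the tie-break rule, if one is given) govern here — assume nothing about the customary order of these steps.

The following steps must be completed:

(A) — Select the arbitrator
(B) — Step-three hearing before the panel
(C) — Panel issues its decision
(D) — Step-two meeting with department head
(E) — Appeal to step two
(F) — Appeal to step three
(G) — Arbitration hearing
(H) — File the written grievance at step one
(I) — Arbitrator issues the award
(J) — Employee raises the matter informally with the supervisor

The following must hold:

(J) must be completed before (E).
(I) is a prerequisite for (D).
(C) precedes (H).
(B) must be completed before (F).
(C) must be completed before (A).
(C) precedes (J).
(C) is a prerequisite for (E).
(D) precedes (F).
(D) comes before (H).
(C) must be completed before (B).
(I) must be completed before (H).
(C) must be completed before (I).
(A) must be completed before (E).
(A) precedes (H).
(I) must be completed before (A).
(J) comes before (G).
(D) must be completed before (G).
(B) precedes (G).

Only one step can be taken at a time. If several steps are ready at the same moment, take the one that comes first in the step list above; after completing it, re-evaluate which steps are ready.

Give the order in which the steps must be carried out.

(C), (B), (I), (A), (D), (F), (H), (J), (E), (G)

(C) has no prerequisites → (C) first.
(B), (I) and (J) are all available; (B) is listed earlier → (B).
Ready: (I) and (J). (I) is listed earlier → (I).
Now (A), (D) and (J) have their prerequisites met. (A) is listed earlier, so (A) next.
Now (D) and (J) have their prerequisites met. (D) is listed earlier, so (D) next.
(F) and (H) now also ready, so the ready set is {(F), (H), (J)}; (F) is listed earlier → (F).
Ready: (H) and (J). (H) is listed earlier → (H).
That leaves (J) as the only ready step → (J).
(E) and (G) are both available; (E) is listed earlier → (E).
(G) is the only step now ready → (G).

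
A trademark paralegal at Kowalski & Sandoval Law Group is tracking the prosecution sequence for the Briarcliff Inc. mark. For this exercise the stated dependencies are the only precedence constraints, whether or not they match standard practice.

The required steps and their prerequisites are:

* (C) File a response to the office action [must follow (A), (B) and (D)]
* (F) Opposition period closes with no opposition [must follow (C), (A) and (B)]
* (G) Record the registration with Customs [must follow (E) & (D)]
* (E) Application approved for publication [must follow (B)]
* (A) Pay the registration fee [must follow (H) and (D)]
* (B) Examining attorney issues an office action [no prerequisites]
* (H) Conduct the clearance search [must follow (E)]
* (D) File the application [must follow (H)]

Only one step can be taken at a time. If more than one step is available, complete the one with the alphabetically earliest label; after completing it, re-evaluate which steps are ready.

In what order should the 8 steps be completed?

(B) has no prerequisites → (B) first.
(E) needed (B), now all done → (E).
(H) needed (E), now all done → (H).
(D) is the only step now ready → (D).
Now (A) and (G) have their prerequisites met. (A) has the earlier label, so (A) next.
Ready: (C) and (G). (C) has the earlier label → (C).
(F) now also ready, so the ready set is {(F), (G)}; (F) has the earlier label → (F).
Next only (G) has its prerequisites met → (G).

(B) → (E) → (H) → (D) → (A) → (C) → (F) → (G)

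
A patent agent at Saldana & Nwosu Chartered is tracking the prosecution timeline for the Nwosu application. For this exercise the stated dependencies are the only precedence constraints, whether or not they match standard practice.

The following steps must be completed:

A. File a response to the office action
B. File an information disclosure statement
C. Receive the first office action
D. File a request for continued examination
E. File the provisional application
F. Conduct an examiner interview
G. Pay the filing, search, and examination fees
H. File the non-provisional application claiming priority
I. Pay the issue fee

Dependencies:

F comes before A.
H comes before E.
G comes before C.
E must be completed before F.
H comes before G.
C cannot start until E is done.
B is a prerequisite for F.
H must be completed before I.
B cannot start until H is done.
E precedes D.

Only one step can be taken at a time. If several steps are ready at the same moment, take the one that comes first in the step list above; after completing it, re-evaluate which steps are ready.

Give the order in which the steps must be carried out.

H → B → E → D → F → A → G → C → I

H is the only step with nothing outstanding, so it goes first.
Now B, E, G and I have their prerequisites met. B is listed earlier, so B next.
Ready: E, G and I. E is listed earlier → E.
D and F now also ready, so the ready set is {D, F, G, I}; D is listed earlier → D.
Ready: F, G and I. F is listed earlier → F.
A now also ready, so the ready set is {A, G, I}; A is listed earlier → A.
Now G and I have their prerequisites met. G is listed earlier, so G next.
Now C and I have their prerequisites met. C is listed earlier, so C next.
That leaves I as the only ready step → I.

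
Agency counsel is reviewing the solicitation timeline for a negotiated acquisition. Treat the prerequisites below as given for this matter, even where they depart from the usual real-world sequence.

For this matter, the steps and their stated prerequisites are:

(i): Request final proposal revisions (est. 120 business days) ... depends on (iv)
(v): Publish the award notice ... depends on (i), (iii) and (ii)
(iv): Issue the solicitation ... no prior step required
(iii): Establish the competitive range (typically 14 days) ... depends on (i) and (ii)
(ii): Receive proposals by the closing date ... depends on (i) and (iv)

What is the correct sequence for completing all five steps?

(iv), (i), (ii), (iii), (v)

(iv) is the only step with nothing outstanding, so it goes first.
That leaves (i) as the only ready step → (i).
That leaves (ii) as the only ready step → (ii).
Next only (iii) has its prerequisites met → (iii).
That leaves (v) as the only ready step → (v).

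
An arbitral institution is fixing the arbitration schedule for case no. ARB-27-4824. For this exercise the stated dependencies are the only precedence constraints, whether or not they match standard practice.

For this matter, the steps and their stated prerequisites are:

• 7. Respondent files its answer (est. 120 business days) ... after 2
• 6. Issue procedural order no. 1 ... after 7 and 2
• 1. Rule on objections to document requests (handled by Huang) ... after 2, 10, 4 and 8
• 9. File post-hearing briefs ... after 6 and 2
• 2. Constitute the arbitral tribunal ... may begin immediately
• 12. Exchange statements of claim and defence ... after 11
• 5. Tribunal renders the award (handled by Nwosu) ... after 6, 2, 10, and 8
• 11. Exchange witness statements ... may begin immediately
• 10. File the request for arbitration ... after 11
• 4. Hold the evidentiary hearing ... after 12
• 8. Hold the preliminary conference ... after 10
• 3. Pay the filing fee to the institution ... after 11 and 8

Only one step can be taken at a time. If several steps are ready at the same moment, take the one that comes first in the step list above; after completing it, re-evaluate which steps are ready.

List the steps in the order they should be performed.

2 7 6 9 11 12 10 4 8 1 5 3

2 and 11 have no prerequisites; 2 is listed earlier, so 2 is first.
7 now also ready, so the ready set is {7, 11}; 7 is listed earlier → 7.
Now 6 and 11 have their prerequisites met. 6 is listed earlier, so 6 next.
9 now also ready, so the ready set is {9, 11}; 9 is listed earlier → 9.
That leaves 11 as the only ready step → 11.
Ready: 12 and 10. 12 is listed earlier → 12.
10 and 4 are both available; 10 is listed earlier → 10.
Ready: 4 and 8. 4 is listed earlier → 4.
8 is the only step now ready → 8.
Now 1, 5 and 3 have their prerequisites met. 1 is listed earlier, so 1 next.
Ready: 5 and 3. 5 is listed earlier → 5.
3 needed 11 and 8, now all done → 3.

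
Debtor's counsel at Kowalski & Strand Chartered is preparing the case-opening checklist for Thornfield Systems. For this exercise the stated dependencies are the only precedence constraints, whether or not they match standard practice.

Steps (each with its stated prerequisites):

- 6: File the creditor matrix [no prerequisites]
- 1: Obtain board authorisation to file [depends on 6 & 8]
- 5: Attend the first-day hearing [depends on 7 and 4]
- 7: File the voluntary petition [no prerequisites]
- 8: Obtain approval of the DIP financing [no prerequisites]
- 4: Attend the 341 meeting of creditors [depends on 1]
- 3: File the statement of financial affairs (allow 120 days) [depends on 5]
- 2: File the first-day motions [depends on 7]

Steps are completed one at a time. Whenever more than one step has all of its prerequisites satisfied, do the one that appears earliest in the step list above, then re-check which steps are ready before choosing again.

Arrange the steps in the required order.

Nothing is required for 6, 7 and 8. 6 is listed earlier → 6 first.
7 and 8 are both available; 7 is listed earlier → 7.
8 and 2 are both available; 8 is listed earlier → 8.
1 now also ready, so the ready set is {1, 2}; 1 is listed earlier → 1.
Now 4 and 2 have their prerequisites met. 4 is listed earlier, so 4 next.
Now 5 and 2 have their prerequisites met. 5 is listed earlier, so 5 next.
Ready: 3 and 2. 3 is listed earlier → 3.
That leaves 2 as the only ready step → 2.

6, 7, 8, 1, 4, 5, 3, 2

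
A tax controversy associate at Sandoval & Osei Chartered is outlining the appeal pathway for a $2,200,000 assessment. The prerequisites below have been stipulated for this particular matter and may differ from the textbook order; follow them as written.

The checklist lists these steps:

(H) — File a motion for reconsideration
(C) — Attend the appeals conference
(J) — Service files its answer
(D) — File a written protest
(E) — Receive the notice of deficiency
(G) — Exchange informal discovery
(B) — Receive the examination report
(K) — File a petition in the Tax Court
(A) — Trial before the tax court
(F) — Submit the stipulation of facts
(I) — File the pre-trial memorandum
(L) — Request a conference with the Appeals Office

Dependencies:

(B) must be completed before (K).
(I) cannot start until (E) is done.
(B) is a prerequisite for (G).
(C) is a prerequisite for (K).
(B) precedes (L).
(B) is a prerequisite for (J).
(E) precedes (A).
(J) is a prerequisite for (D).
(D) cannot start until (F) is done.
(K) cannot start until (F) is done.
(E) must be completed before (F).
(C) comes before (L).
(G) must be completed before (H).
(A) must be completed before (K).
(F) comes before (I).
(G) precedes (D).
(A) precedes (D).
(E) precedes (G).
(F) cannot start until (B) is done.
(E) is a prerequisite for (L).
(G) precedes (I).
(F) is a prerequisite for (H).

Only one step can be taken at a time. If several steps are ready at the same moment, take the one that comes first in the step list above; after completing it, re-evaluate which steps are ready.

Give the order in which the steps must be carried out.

(C), (E) and (B) have no prerequisites; (C) is listed earlier, so (C) is first.
Now (E) and (B) have their prerequisites met. (E) is listed earlier, so (E) next.
(B) and (A) are both available; (B) is listed earlier → (B).
(J), (G), (F) and (L) now also ready, so the ready set is {(J), (G), (A), (F), (L)}; (J) is listed earlier → (J).
Ready: (G), (A), (F) and (L). (G) is listed earlier → (G).
Now (A), (F) and (L) have their prerequisites met. (A) is listed earlier, so (A) next.
(F) and (L) are both available; (F) is listed earlier → (F).
Now (H), (D), (K), (I) and (L) have their prerequisites met. (H) is listed earlier, so (H) next.
Now (D), (K), (I) and (L) have their prerequisites met. (D) is listed earlier, so (D) next.
Now (K), (I) and (L) have their prerequisites met. (K) is listed earlier, so (K) next.
(I) and (L) are both available; (I) is listed earlier → (I).
(L) needed (C), (E) and (B), now all done → (L).

(C) → (E) → (B) → (J) → (G) → (A) → (F) → (H) → (D) → (K) → (I) → (L)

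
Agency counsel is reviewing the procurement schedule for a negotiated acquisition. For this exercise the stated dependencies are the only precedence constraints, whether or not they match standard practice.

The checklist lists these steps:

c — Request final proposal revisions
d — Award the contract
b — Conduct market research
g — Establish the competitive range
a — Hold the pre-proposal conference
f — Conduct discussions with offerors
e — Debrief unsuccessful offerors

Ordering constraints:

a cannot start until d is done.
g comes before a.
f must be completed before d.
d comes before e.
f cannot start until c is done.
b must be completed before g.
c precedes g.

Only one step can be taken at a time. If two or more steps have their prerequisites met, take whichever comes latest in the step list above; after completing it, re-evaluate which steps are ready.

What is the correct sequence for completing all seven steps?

b c f g d e a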